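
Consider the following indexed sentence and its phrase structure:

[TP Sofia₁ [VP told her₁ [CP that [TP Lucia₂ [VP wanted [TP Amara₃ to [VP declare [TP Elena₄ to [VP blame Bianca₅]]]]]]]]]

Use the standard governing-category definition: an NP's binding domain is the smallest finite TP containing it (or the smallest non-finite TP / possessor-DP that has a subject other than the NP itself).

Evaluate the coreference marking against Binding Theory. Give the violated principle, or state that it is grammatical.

Principle B

The two coindexed NPs are *Sofia₁* and *her₁*.
*her₁* is a pronoun. Its binding domain is the matrix TP, whose subject is Sofia₁.
*Sofia₁* c-commands it within that domain and carries the same index.
The pronoun is locally bound → Principle B violation.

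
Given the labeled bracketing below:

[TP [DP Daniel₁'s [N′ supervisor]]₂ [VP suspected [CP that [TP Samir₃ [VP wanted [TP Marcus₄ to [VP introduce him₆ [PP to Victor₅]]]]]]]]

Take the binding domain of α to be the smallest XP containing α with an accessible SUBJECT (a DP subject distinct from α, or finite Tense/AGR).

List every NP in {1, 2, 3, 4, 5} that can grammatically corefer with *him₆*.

{1, 2, 3}

*him* is a pronoun, so Principle B applies: it must be free in its binding domain.
Binding domain of *him₆*: the embedded TP, whose subject is Marcus₄.
*Daniel₁* and the pronoun do not c-command one another → neither Principle B nor Principle C is at stake; coindexation permitted.
*[Daniel₁'s supervisor]₂* c-commands the pronoun but from outside its binding domain, and is not c-commanded by it → coindexation permitted.
*Samir₃* c-commands the pronoun but from outside its binding domain, and is not c-commanded by it → coindexation permitted.
*Marcus₄* c-commands the pronoun within its binding domain → coindexation would violate Principle B.
*Victor₅*: the pronoun c-commands this R-expression → coindexation would violate Principle C on *Victor₅*.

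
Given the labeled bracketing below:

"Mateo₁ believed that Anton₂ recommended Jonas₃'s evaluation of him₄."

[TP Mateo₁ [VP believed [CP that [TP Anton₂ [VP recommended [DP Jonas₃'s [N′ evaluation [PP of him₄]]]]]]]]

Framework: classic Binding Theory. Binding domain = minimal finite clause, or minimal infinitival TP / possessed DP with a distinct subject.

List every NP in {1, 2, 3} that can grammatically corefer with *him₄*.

*him* is a pronoun, so Principle B applies: it must be free in its binding domain.
Binding domain of *him₄*: the possessed DP, whose subject is Jonas₃.
*Mateo₁* c-commands the pronoun but from outside its binding domain, and is not c-commanded by it → coindexation permitted.
*Anton₂* c-commands the pronoun but from outside its binding domain, and is not c-commanded by it → coindexation permitted.
*Jonas₃* c-commands the pronoun within its binding domain → coindexation would violate Principle B.

{1, 2}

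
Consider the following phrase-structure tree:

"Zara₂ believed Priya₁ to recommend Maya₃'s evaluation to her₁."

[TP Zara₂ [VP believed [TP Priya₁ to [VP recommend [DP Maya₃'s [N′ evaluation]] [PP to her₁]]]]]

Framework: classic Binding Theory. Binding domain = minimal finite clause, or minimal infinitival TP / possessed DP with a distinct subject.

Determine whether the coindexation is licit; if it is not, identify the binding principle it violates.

Principle B

The two coindexed NPs are *Priya₁* and *her₁*.
*her₁* is a pronoun. Its binding domain is the embedded TP, whose subject is Priya₁.
*Priya₁* c-commands it within that domain and carries the same index.
The pronoun is locally bound → Principle B violation.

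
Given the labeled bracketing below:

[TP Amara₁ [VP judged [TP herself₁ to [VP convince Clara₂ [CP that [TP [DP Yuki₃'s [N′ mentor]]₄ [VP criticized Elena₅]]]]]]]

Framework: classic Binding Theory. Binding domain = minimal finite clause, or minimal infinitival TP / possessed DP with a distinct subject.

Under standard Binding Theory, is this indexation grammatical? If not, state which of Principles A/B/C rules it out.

grammatical

The two coindexed NPs are *Amara₁* and *herself₁*.
*herself₁* is an anaphor; its binding domain is the matrix TP, whose subject is Amara₁. *Amara₁* c-commands it within that domain and shares its index, so Principle A is satisfied.
*Amara₁* is an R-expression; *herself₁* does not c-command it, and no other NP shares its index, so Principle C is satisfied.
All principles are respected.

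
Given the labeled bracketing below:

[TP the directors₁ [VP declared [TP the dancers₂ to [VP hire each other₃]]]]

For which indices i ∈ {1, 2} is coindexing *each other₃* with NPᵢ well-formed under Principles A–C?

{2}

*each other* is an anaphor, so Principle A applies: it must be bound in its binding domain.
Binding domain of *each other₃*: the embedded TP, whose subject is the dancers₂.
*the directors₁* c-commands the anaphor but is outside its binding domain → cannot satisfy Principle A.
*the dancers₂* c-commands the anaphor within its binding domain → licit binder.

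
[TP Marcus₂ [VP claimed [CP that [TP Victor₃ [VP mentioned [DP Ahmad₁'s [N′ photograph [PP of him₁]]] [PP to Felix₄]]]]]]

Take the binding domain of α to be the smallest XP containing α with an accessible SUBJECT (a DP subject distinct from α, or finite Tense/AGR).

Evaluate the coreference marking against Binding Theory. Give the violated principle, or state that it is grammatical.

The two coindexed NPs are *Ahmad₁* and *him₁*.
*him₁* is a pronoun. Its binding domain is the possessed DP, whose subject is Ahmad₁.
*Ahmad₁* c-commands it within that domain and carries the same index.
The pronoun is locally bound → Principle B violation.

Principle B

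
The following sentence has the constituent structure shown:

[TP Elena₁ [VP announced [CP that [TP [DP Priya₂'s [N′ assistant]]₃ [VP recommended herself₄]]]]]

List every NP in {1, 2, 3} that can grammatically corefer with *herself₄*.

{3}

*herself* is an anaphor, so Principle A applies: it must be bound in its binding domain.
Binding domain of *herself₄*: the embedded TP, whose subject is [Priya₂'s assistant]₃.
*Elena₁* c-commands the anaphor but is outside its binding domain → cannot satisfy Principle A.
*Priya₂* does not c-command the anaphor → cannot bind it.
*[Priya₂'s assistant]₃* c-commands the anaphor within its binding domain → licit binder.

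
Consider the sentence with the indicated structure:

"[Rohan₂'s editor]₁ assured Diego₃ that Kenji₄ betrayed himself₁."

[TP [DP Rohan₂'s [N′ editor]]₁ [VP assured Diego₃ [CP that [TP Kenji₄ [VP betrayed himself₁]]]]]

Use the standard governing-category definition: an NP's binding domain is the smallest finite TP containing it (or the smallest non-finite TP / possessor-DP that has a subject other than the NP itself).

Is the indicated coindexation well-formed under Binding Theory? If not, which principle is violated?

The two coindexed NPs are *[Rohan₂'s editor]₁* and *himself₁*.
*himself₁* is an anaphor. Principle A requires it to be bound within its binding domain — the embedded TP, whose subject is Kenji₄.
Within that domain it is c-commanded by *Kenji₄*, which does not share its index.
*[Rohan₂'s editor]₁* does c-command the anaphor, but from outside its binding domain.
The anaphor is unbound in its domain → Principle A violation.

Principle A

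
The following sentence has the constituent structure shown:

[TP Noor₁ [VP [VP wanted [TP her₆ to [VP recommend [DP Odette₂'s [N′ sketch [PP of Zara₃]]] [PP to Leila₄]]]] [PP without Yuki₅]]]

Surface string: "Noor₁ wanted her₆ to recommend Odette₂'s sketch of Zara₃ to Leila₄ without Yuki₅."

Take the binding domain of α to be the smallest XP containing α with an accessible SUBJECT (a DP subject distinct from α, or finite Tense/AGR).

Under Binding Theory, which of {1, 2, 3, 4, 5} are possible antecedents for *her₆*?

*her* is a pronoun, so Principle B applies: it must be free in its binding domain.
Binding domain of *her₆*: the matrix TP, whose subject is Noor₁.
*Noor₁* c-commands the pronoun within its binding domain → coindexation would violate Principle B.
*Odette₂*: the pronoun c-commands this R-expression → coindexation would violate Principle C on *Odette₂*.
*Zara₃*: the pronoun c-commands this R-expression → coindexation would violate Principle C on *Zara₃*.
*Leila₄*: the pronoun c-commands this R-expression → coindexation would violate Principle C on *Leila₄*.
*Yuki₅* and the pronoun do not c-command one another → neither Principle B nor Principle C is at stake; coindexation permitted.

{5}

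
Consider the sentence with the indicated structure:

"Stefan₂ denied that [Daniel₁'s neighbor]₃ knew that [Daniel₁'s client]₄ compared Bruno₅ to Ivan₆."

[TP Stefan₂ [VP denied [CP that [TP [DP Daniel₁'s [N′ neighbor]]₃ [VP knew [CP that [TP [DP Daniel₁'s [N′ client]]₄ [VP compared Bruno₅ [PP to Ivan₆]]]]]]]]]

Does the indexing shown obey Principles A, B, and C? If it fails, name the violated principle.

grammatical

The two coindexed NPs are *Daniel₁* and *Daniel₁*.
*Daniel₁* is an R-expression; no coindexed NP c-commands it, so Principle C holds.
*Daniel₁* is an R-expression; *Daniel₁* does not c-command it, and no other NP shares its index, so Principle C is satisfied.
All principles are respected.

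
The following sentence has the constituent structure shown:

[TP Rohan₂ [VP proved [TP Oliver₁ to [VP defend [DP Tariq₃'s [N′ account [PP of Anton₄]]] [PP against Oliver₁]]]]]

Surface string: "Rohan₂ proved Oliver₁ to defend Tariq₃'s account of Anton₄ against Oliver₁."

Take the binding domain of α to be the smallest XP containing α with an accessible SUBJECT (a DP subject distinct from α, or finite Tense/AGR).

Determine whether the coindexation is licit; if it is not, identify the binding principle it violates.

Principle C

The two coindexed NPs are *Oliver₁* (the lower occurrence) and *Oliver₁* (the higher occurrence).
*Oliver₁* (the lower occurrence) is an R-expression. Principle C requires it to be free everywhere.
*Oliver₁* (the higher occurrence) c-commands it and carries the same index.
The R-expression is bound → Principle C violation.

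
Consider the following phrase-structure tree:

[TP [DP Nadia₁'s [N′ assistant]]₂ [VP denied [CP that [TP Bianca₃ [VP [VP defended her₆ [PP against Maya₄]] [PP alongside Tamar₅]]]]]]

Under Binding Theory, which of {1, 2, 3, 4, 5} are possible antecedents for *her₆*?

*her* is a pronoun, so Principle B applies: it must be free in its binding domain.
Binding domain of *her₆*: the embedded TP, whose subject is Bianca₃.
*Nadia₁* and the pronoun do not c-command one another → neither Principle B nor Principle C is at stake; coindexation permitted.
*[Nadia₁'s assistant]₂* c-commands the pronoun but from outside its binding domain, and is not c-commanded by it → coindexation permitted.
*Bianca₃* c-commands the pronoun within its binding domain → coindexation would violate Principle B.
*Maya₄*: the pronoun c-commands this R-expression → coindexation would violate Principle C on *Maya₄*.
*Tamar₅* and the pronoun do not c-command one another → neither Principle B nor Principle C is at stake; coindexation permitted.

{1, 2, 5}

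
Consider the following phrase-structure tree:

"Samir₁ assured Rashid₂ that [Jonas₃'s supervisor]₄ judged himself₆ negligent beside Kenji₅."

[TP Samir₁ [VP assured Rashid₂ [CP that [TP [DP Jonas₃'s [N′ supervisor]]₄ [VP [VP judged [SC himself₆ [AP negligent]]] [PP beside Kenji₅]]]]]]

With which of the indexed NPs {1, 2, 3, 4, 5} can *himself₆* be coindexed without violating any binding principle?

{4}

*himself* is an anaphor, so Principle A applies: it must be bound in its binding domain.
Binding domain of *himself₆*: the embedded TP, whose subject is [Jonas₃'s supervisor]₄.
*Samir₁* c-commands the anaphor but is outside its binding domain → cannot satisfy Principle A.
*Rashid₂* c-commands the anaphor but is outside its binding domain → cannot satisfy Principle A.
*Jonas₃* does not c-command the anaphor → cannot bind it.
*[Jonas₃'s supervisor]₄* c-commands the anaphor within its binding domain → licit binder.
*Kenji₅* does not c-command the anaphor → cannot bind it.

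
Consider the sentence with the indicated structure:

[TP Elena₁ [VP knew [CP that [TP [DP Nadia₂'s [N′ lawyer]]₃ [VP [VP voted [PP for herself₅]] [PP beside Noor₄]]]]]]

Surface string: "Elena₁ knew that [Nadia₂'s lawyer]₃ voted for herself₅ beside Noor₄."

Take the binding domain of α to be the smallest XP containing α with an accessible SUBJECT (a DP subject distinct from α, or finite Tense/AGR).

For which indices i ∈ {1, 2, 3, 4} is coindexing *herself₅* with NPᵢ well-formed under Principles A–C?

*herself* is an anaphor, so Principle A applies: it must be bound in its binding domain.
Binding domain of *herself₅*: the embedded TP, whose subject is [Nadia₂'s lawyer]₃.
*Elena₁* c-commands the anaphor but is outside its binding domain → cannot satisfy Principle A.
*Nadia₂* does not c-command the anaphor → cannot bind it.
*[Nadia₂'s lawyer]₃* c-commands the anaphor within its binding domain → licit binder.
*Noor₄* does not c-command the anaphor → cannot bind it.

{3}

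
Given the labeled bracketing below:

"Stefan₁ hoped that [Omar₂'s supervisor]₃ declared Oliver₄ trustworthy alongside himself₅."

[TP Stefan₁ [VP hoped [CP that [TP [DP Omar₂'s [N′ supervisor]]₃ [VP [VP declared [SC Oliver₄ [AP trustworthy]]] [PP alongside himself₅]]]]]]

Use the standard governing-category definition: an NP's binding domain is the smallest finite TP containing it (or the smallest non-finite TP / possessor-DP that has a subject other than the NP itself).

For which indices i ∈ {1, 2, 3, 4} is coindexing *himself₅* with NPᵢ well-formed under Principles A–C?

*himself* is an anaphor, so Principle A applies: it must be bound in its binding domain.
Binding domain of *himself₅*: the embedded TP, whose subject is [Omar₂'s supervisor]₃.
*Stefan₁* c-commands the anaphor but is outside its binding domain → cannot satisfy Principle A.
*Omar₂* does not c-command the anaphor → cannot bind it.
*[Omar₂'s supervisor]₃* c-commands the anaphor within its binding domain → licit binder.
*Oliver₄* does not c-command the anaphor → cannot bind it.

{3}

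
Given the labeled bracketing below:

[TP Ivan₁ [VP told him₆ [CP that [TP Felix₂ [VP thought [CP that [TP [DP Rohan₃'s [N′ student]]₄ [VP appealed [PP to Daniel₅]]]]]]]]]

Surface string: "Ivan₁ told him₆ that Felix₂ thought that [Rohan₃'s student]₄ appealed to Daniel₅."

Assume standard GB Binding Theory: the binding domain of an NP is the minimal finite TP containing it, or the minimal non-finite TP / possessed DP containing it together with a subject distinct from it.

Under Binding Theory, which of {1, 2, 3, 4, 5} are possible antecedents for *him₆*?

none

*him* is a pronoun, so Principle B applies: it must be free in its binding domain.
Binding domain of *him₆*: the matrix TP, whose subject is Ivan₁.
*Ivan₁* c-commands the pronoun within its binding domain → coindexation would violate Principle B.
*Felix₂*: the pronoun c-commands this R-expression → coindexation would violate Principle C on *Felix₂*.
*Rohan₃*: the pronoun c-commands this R-expression → coindexation would violate Principle C on *Rohan₃*.
*[Rohan₃'s student]₄*: the pronoun c-commands this R-expression → coindexation would violate Principle C on *[Rohan₃'s student]₄*.
*Daniel₅*: the pronoun c-commands this R-expression → coindexation would violate Principle C on *Daniel₅*.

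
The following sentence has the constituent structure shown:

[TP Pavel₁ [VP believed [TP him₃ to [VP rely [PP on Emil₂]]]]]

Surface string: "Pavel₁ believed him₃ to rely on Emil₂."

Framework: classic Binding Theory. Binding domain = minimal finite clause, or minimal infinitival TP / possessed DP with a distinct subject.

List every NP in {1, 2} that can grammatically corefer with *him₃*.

none

*him* is a pronoun, so Principle B applies: it must be free in its binding domain.
Binding domain of *him₃*: the matrix TP, whose subject is Pavel₁.
*Pavel₁* c-commands the pronoun within its binding domain → coindexation would violate Principle B.
*Emil₂*: the pronoun c-commands this R-expression → coindexation would violate Principle C on *Emil₂*.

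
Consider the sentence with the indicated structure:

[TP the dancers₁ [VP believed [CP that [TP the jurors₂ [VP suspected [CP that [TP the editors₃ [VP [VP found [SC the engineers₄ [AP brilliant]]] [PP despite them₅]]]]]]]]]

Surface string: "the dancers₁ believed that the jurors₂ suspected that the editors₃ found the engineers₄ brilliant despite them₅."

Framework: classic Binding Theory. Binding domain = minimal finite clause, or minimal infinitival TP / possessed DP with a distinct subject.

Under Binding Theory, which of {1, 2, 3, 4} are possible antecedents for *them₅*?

{1, 2, 4}

*them* is a pronoun, so Principle B applies: it must be free in its binding domain.
Binding domain of *them₅*: the embedded TP, whose subject is the editors₃.
*the dancers₁* c-commands the pronoun but from outside its binding domain, and is not c-commanded by it → coindexation permitted.
*the jurors₂* c-commands the pronoun but from outside its binding domain, and is not c-commanded by it → coindexation permitted.
*the editors₃* c-commands the pronoun within its binding domain → coindexation would violate Principle B.
*the engineers₄* and the pronoun do not c-command one another → neither Principle B nor Principle C is at stake; coindexation permitted.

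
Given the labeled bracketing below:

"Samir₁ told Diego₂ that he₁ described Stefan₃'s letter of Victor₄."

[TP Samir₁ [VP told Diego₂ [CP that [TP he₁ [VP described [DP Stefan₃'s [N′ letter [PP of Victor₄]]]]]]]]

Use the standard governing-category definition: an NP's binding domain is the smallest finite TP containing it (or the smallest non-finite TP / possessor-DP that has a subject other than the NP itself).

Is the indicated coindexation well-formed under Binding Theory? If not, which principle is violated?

grammatical

The two coindexed NPs are *Samir₁* and *he₁*.
*he₁* is a pronoun; nothing c-commands it within its binding domain (the embedded TP.), so Principle B holds trivially.
*Samir₁* is an R-expression; *he₁* does not c-command it, and no other NP shares its index, so Principle C is satisfied.
All principles are respected.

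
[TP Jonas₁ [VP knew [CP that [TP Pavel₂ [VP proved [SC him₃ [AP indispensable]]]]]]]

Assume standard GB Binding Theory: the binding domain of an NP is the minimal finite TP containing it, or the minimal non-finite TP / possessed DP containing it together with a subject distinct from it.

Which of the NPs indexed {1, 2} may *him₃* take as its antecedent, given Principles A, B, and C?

{1}

*him* is a pronoun, so Principle B applies: it must be free in its binding domain.
Binding domain of *him₃*: the embedded TP, whose subject is Pavel₂.
*Jonas₁* c-commands the pronoun but from outside its binding domain, and is not c-commanded by it → coindexation permitted.
*Pavel₂* c-commands the pronoun within its binding domain → coindexation would violate Principle B.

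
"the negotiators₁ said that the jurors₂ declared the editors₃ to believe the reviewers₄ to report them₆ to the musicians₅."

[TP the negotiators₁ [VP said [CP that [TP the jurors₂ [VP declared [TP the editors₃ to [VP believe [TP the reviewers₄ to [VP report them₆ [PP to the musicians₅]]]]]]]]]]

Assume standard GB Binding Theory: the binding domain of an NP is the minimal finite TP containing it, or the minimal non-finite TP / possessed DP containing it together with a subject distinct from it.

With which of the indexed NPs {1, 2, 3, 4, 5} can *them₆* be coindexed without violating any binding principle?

{1, 2, 3}

*them* is a pronoun, so Principle B applies: it must be free in its binding domain.
Binding domain of *them₆*: the embedded TP, whose subject is the reviewers₄.
*the negotiators₁* c-commands the pronoun but from outside its binding domain, and is not c-commanded by it → coindexation permitted.
*the jurors₂* c-commands the pronoun but from outside its binding domain, and is not c-commanded by it → coindexation permitted.
*the editors₃* c-commands the pronoun but from outside its binding domain, and is not c-commanded by it → coindexation permitted.
*the reviewers₄* c-commands the pronoun within its binding domain → coindexation would violate Principle B.
*the musicians₅*: the pronoun c-commands this R-expression → coindexation would violate Principle C on *the musicians₅*.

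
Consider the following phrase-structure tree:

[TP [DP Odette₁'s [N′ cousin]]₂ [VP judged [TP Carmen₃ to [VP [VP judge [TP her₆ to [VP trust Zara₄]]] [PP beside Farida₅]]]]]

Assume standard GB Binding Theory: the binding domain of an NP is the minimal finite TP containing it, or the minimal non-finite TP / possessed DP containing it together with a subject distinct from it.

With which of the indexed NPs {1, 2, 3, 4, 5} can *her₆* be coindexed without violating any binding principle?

*her* is a pronoun, so Principle B applies: it must be free in its binding domain.
Binding domain of *her₆*: the embedded TP, whose subject is Carmen₃.
*Odette₁* and the pronoun do not c-command one another → neither Principle B nor Principle C is at stake; coindexation permitted.
*[Odette₁'s cousin]₂* c-commands the pronoun but from outside its binding domain, and is not c-commanded by it → coindexation permitted.
*Carmen₃* c-commands the pronoun within its binding domain → coindexation would violate Principle B.
*Zara₄*: the pronoun c-commands this R-expression → coindexation would violate Principle C on *Zara₄*.
*Farida₅* and the pronoun do not c-command one another → neither Principle B nor Principle C is at stake; coindexation permitted.

{1, 2, 5}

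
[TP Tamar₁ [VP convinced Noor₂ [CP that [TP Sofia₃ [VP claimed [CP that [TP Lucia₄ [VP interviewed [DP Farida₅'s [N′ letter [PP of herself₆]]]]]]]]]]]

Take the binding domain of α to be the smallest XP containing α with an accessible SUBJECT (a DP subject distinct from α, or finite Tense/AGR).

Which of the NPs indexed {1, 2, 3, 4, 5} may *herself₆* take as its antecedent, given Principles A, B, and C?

*herself* is an anaphor, so Principle A applies: it must be bound in its binding domain.
Binding domain of *herself₆*: the possessed DP, whose subject is Farida₅.
*Tamar₁* c-commands the anaphor but is outside its binding domain → cannot satisfy Principle A.
*Noor₂* c-commands the anaphor but is outside its binding domain → cannot satisfy Principle A.
*Sofia₃* c-commands the anaphor but is outside its binding domain → cannot satisfy Principle A.
*Lucia₄* c-commands the anaphor but is outside its binding domain → cannot satisfy Principle A.
*Farida₅* c-commands the anaphor within its binding domain → licit binder.

{5}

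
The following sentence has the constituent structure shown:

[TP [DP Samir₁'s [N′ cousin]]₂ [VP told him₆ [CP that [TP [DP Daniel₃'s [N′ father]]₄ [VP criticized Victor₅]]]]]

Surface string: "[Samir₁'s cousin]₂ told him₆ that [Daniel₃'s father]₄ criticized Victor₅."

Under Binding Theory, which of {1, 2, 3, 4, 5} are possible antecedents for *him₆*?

{1}

*him* is a pronoun, so Principle B applies: it must be free in its binding domain.
Binding domain of *him₆*: the matrix TP, whose subject is [Samir₁'s cousin]₂.
*Samir₁* and the pronoun do not c-command one another → neither Principle B nor Principle C is at stake; coindexation permitted.
*[Samir₁'s cousin]₂* c-commands the pronoun within its binding domain → coindexation would violate Principle B.
*Daniel₃*: the pronoun c-commands this R-expression → coindexation would violate Principle C on *Daniel₃*.
*[Daniel₃'s father]₄*: the pronoun c-commands this R-expression → coindexation would violate Principle C on *[Daniel₃'s father]₄*.
*Victor₅*: the pronoun c-commands this R-expression → coindexation would violate Principle C on *Victor₅*.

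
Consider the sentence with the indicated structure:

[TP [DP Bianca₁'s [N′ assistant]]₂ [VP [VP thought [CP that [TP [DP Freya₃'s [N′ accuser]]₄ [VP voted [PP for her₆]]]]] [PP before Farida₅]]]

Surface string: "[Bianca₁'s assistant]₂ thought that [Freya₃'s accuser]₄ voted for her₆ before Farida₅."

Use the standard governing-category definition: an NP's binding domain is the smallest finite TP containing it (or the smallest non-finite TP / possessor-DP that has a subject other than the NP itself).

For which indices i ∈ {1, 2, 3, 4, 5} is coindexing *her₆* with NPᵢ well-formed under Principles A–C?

*her* is a pronoun, so Principle B applies: it must be free in its binding domain.
Binding domain of *her₆*: the embedded TP, whose subject is [Freya₃'s accuser]₄.
*Bianca₁* and the pronoun do not c-command one another → neither Principle B nor Principle C is at stake; coindexation permitted.
*[Bianca₁'s assistant]₂* c-commands the pronoun but from outside its binding domain, and is not c-commanded by it → coindexation permitted.
*Freya₃* and the pronoun do not c-command one another → neither Principle B nor Principle C is at stake; coindexation permitted.
*[Freya₃'s accuser]₄* c-commands the pronoun within its binding domain → coindexation would violate Principle B.
*Farida₅* and the pronoun do not c-command one another → neither Principle B nor Principle C is at stake; coindexation permitted.

{1, 2, 3, 5}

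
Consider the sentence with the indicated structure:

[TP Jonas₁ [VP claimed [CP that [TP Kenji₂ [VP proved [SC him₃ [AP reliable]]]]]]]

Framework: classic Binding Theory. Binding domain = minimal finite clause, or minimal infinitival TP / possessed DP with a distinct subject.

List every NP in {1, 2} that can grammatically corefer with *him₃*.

{1}

*him* is a pronoun, so Principle B applies: it must be free in its binding domain.
Binding domain of *him₃*: the embedded TP, whose subject is Kenji₂.
*Jonas₁* c-commands the pronoun but from outside its binding domain, and is not c-commanded by it → coindexation permitted.
*Kenji₂* c-commands the pronoun within its binding domain → coindexation would violate Principle B.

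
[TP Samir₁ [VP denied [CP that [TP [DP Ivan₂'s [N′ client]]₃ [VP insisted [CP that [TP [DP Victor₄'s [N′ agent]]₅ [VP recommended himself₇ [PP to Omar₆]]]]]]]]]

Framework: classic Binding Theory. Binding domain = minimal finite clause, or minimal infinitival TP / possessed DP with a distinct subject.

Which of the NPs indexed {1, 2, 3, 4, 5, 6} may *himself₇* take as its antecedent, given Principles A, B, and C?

*himself* is an anaphor, so Principle A applies: it must be bound in its binding domain.
Binding domain of *himself₇*: the embedded TP, whose subject is [Victor₄'s agent]₅.
*Samir₁* c-commands the anaphor but is outside its binding domain → cannot satisfy Principle A.
*Ivan₂* does not c-command the anaphor → cannot bind it.
*[Ivan₂'s client]₃* c-commands the anaphor but is outside its binding domain → cannot satisfy Principle A.
*Victor₄* does not c-command the anaphor → cannot bind it.
*[Victor₄'s agent]₅* c-commands the anaphor within its binding domain → licit binder.
*Omar₆* does not c-command the anaphor → cannot bind it.

{5}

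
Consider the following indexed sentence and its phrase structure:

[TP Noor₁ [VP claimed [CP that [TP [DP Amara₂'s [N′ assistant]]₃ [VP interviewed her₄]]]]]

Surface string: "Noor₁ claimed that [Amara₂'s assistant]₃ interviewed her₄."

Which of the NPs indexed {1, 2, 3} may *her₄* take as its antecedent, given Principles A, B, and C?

{1, 2}

*her* is a pronoun, so Principle B applies: it must be free in its binding domain.
Binding domain of *her₄*: the embedded TP, whose subject is [Amara₂'s assistant]₃.
*Noor₁* c-commands the pronoun but from outside its binding domain, and is not c-commanded by it → coindexation permitted.
*Amara₂* and the pronoun do not c-command one another → neither Principle B nor Principle C is at stake; coindexation permitted.
*[Amara₂'s assistant]₃* c-commands the pronoun within its binding domain → coindexation would violate Principle B.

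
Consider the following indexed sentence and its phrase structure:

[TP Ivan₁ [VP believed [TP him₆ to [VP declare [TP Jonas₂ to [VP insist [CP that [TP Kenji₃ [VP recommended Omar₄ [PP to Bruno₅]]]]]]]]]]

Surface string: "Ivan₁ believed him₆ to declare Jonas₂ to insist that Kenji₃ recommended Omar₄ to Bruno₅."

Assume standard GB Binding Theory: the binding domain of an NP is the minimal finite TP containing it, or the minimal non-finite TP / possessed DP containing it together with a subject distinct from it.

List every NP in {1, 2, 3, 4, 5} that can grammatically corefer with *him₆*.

*him* is a pronoun, so Principle B applies: it must be free in its binding domain.
Binding domain of *him₆*: the matrix TP, whose subject is Ivan₁.
*Ivan₁* c-commands the pronoun within its binding domain → coindexation would violate Principle B.
*Jonas₂*: the pronoun c-commands this R-expression → coindexation would violate Principle C on *Jonas₂*.
*Kenji₃*: the pronoun c-commands this R-expression → coindexation would violate Principle C on *Kenji₃*.
*Omar₄*: the pronoun c-commands this R-expression → coindexation would violate Principle C on *Omar₄*.
*Bruno₅*: the pronoun c-commands this R-expression → coindexation would violate Principle C on *Bruno₅*.

none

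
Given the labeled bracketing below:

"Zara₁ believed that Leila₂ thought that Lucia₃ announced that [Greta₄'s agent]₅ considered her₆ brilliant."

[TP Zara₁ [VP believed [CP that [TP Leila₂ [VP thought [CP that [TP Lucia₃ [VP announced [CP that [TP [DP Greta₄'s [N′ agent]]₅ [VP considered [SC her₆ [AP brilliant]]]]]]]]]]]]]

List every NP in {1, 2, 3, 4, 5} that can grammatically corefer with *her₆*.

*her* is a pronoun, so Principle B applies: it must be free in its binding domain.
Binding domain of *her₆*: the embedded TP, whose subject is [Greta₄'s agent]₅.
*Zara₁* c-commands the pronoun but from outside its binding domain, and is not c-commanded by it → coindexation permitted.
*Leila₂* c-commands the pronoun but from outside its binding domain, and is not c-commanded by it → coindexation permitted.
*Lucia₃* c-commands the pronoun but from outside its binding domain, and is not c-commanded by it → coindexation permitted.
*Greta₄* and the pronoun do not c-command one another → neither Principle B nor Principle C is at stake; coindexation permitted.
*[Greta₄'s agent]₅* c-commands the pronoun within its binding domain → coindexation would violate Principle B.

{1, 2, 3, 4}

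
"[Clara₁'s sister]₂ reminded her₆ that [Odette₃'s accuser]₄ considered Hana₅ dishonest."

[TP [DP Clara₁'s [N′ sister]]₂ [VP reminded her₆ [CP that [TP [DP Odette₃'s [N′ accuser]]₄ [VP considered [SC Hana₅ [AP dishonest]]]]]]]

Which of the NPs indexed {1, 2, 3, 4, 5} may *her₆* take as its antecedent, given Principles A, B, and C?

{1}

*her* is a pronoun, so Principle B applies: it must be free in its binding domain.
Binding domain of *her₆*: the matrix TP, whose subject is [Clara₁'s sister]₂.
*Clara₁* and the pronoun do not c-command one another → neither Principle B nor Principle C is at stake; coindexation permitted.
*[Clara₁'s sister]₂* c-commands the pronoun within its binding domain → coindexation would violate Principle B.
*Odette₃*: the pronoun c-commands this R-expression → coindexation would violate Principle C on *Odette₃*.
*[Odette₃'s accuser]₄*: the pronoun c-commands this R-expression → coindexation would violate Principle C on *[Odette₃'s accuser]₄*.
*Hana₅*: the pronoun c-commands this R-expression → coindexation would violate Principle C on *Hana₅*.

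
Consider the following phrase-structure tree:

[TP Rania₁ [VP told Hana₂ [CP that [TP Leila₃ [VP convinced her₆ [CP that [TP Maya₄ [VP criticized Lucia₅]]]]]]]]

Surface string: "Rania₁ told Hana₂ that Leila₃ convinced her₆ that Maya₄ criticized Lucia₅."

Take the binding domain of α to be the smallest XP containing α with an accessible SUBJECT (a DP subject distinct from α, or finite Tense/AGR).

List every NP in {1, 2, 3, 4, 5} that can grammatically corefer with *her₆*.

{1, 2}

*her* is a pronoun, so Principle B applies: it must be free in its binding domain.
Binding domain of *her₆*: the embedded TP, whose subject is Leila₃.
*Rania₁* c-commands the pronoun but from outside its binding domain, and is not c-commanded by it → coindexation permitted.
*Hana₂* c-commands the pronoun but from outside its binding domain, and is not c-commanded by it → coindexation permitted.
*Leila₃* c-commands the pronoun within its binding domain → coindexation would violate Principle B.
*Maya₄*: the pronoun c-commands this R-expression → coindexation would violate Principle C on *Maya₄*.
*Lucia₅*: the pronoun c-commands this R-expression → coindexation would violate Principle C on *Lucia₅*.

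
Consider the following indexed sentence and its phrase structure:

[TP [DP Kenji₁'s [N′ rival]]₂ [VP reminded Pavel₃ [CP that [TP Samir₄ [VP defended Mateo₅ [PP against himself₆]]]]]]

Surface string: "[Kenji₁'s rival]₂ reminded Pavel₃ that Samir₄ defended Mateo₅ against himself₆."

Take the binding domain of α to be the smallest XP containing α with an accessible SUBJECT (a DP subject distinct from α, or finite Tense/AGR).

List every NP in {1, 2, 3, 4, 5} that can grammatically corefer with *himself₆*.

*himself* is an anaphor, so Principle A applies: it must be bound in its binding domain.
Binding domain of *himself₆*: the embedded TP, whose subject is Samir₄.
*Kenji₁* does not c-command the anaphor → cannot bind it.
*[Kenji₁'s rival]₂* c-commands the anaphor but is outside its binding domain → cannot satisfy Principle A.
*Pavel₃* c-commands the anaphor but is outside its binding domain → cannot satisfy Principle A.
*Samir₄* c-commands the anaphor within its binding domain → licit binder.
*Mateo₅* c-commands the anaphor within its binding domain → licit binder.

{4, 5}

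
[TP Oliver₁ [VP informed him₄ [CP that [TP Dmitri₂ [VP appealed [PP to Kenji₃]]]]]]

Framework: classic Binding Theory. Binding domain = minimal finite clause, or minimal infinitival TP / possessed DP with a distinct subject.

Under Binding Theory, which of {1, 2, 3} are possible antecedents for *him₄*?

*him* is a pronoun, so Principle B applies: it must be free in its binding domain.
Binding domain of *him₄*: the matrix TP, whose subject is Oliver₁.
*Oliver₁* c-commands the pronoun within its binding domain → coindexation would violate Principle B.
*Dmitri₂*: the pronoun c-commands this R-expression → coindexation would violate Principle C on *Dmitri₂*.
*Kenji₃*: the pronoun c-commands this R-expression → coindexation would violate Principle C on *Kenji₃*.

none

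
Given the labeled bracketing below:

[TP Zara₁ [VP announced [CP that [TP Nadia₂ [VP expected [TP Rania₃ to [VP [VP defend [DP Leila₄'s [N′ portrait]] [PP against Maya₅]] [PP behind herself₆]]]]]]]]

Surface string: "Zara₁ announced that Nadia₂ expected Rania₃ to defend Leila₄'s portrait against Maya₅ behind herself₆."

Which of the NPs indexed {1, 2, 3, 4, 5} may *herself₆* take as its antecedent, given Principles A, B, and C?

*herself* is an anaphor, so Principle A applies: it must be bound in its binding domain.
Binding domain of *herself₆*: the embedded TP, whose subject is Rania₃.
*Zara₁* c-commands the anaphor but is outside its binding domain → cannot satisfy Principle A.
*Nadia₂* c-commands the anaphor but is outside its binding domain → cannot satisfy Principle A.
*Rania₃* c-commands the anaphor within its binding domain → licit binder.
*Leila₄* does not c-command the anaphor → cannot bind it.
*Maya₅* does not c-command the anaphor → cannot bind it.

{3}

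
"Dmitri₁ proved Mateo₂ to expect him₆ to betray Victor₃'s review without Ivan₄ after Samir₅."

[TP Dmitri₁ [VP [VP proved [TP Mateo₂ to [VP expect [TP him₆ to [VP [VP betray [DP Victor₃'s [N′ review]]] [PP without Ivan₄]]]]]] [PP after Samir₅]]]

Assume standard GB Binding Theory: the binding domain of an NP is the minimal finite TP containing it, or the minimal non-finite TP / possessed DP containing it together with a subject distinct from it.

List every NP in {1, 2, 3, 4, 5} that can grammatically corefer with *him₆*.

*him* is a pronoun, so Principle B applies: it must be free in its binding domain.
Binding domain of *him₆*: the embedded TP, whose subject is Mateo₂.
*Dmitri₁* c-commands the pronoun but from outside its binding domain, and is not c-commanded by it → coindexation permitted.
*Mateo₂* c-commands the pronoun within its binding domain → coindexation would violate Principle B.
*Victor₃*: the pronoun c-commands this R-expression → coindexation would violate Principle C on *Victor₃*.
*Ivan₄*: the pronoun c-commands this R-expression → coindexation would violate Principle C on *Ivan₄*.
*Samir₅* and the pronoun do not c-command one another → neither Principle B nor Principle C is at stake; coindexation permitted.

{1, 5}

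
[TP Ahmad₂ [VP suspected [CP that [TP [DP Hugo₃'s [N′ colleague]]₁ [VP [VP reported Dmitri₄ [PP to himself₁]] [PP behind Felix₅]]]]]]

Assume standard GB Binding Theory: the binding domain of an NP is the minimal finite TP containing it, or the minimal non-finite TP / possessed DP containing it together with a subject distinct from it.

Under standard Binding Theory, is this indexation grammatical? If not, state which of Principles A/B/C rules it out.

The two coindexed NPs are *[Hugo₃'s colleague]₁* and *himself₁*.
*himself₁* is an anaphor; its binding domain is the embedded TP, whose subject is [Hugo₃'s colleague]₁. *[Hugo₃'s colleague]₁* c-commands it within that domain and shares its index, so Principle A is satisfied.
*[Hugo₃'s colleague]₁* is an R-expression; *himself₁* does not c-command it, and no other NP shares its index, so Principle C is satisfied.
All principles are respected.

grammatical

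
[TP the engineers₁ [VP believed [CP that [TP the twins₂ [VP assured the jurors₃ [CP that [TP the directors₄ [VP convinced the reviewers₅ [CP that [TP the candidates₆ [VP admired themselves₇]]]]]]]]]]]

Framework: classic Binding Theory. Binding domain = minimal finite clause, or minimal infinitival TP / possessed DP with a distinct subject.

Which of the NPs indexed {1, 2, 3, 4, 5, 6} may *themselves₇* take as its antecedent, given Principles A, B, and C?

{6}

*themselves* is an anaphor, so Principle A applies: it must be bound in its binding domain.
Binding domain of *themselves₇*: the embedded TP, whose subject is the candidates₆.
*the engineers₁* c-commands the anaphor but is outside its binding domain → cannot satisfy Principle A.
*the twins₂* c-commands the anaphor but is outside its binding domain → cannot satisfy Principle A.
*the jurors₃* c-commands the anaphor but is outside its binding domain → cannot satisfy Principle A.
*the directors₄* c-commands the anaphor but is outside its binding domain → cannot satisfy Principle A.
*the reviewers₅* c-commands the anaphor but is outside its binding domain → cannot satisfy Principle A.
*the candidates₆* c-commands the anaphor within its binding domain → licit binder.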